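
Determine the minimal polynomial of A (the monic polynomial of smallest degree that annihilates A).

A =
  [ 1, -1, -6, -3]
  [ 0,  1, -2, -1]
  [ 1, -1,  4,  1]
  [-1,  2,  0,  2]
x^3 - 6*x^2 + 12*x - 8

The characteristic polynomial is χ_A(x) = (x - 2)^4, so the eigenvalues are known. The minimal polynomial is
  m_A(x) = Π_λ (x − λ)^{k_λ}
where k_λ is the size of the *largest* Jordan block for λ (equivalently, the smallest k with (A − λI)^k v = 0 for every generalised eigenvector v of λ).

  λ = 2: largest Jordan block has size 3, contributing (x − 2)^3

So m_A(x) = (x - 2)^3 = x^3 - 6*x^2 + 12*x - 8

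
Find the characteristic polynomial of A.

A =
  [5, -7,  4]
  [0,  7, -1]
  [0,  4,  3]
x^3 - 15*x^2 + 75*x - 125

Expanding det(x·I − A) (e.g. by cofactor expansion or by noting that A is similar to its Jordan form J, which has the same characteristic polynomial as A) gives
  χ_A(x) = x^3 - 15*x^2 + 75*x - 125
which factors as (x - 5)^3. The eigenvalues (with algebraic multiplicities) are λ = 5 with multiplicity 3.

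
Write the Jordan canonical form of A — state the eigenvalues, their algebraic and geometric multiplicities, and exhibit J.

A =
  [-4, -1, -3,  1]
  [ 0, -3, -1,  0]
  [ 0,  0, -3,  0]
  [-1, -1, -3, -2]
J_3(-3) ⊕ J_1(-3)

The characteristic polynomial is
  det(x·I − A) = x^4 + 12*x^3 + 54*x^2 + 108*x + 81 = (x + 3)^4

Eigenvalues and multiplicities (the geometric multiplicity of λ is n − rank(A − λI), which equals the number of Jordan blocks for λ):
  λ = -3: algebraic multiplicity = 4, geometric multiplicity = 2

Determining the block sizes for each eigenvalue:
  λ = -3: with am = 4 and gm = 2, the partition is not yet determined (e.g. several partitions of 4 into 2 parts exist). Let N = A − (-3)·I. Computing rank(N^1) = 2, rank(N^2) = 1, rank(N^3) = 0; the number of blocks of size ≥ j is rank(N^{j−1}) − rank(N^j), giving [2, 1, 1]. So we have 1 block(s) of size 3, 1 block(s) of size 1 → block sizes [3, 1]

Assembling the blocks gives a Jordan form
J =
  [-3,  1,  0,  0]
  [ 0, -3,  1,  0]
  [ 0,  0, -3,  0]
  [ 0,  0,  0, -3]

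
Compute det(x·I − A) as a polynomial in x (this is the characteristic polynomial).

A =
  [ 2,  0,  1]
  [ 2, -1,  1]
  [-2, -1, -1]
x^3

Expanding det(x·I − A) (e.g. by cofactor expansion or by noting that A is similar to its Jordan form J, which has the same characteristic polynomial as A) gives
  χ_A(x) = x^3
which factors as x^3. The eigenvalues (with algebraic multiplicities) are λ = 0 with multiplicity 3.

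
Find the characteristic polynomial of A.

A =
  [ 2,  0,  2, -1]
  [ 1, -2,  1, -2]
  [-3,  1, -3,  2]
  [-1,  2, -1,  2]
x^4 + x^3

Expanding det(x·I − A) (e.g. by cofactor expansion or by noting that A is similar to its Jordan form J, which has the same characteristic polynomial as A) gives
  χ_A(x) = x^4 + x^3
which factors as x^3*(x + 1). The eigenvalues (with algebraic multiplicities) are λ = -1 with multiplicity 1, λ = 0 with multiplicity 3.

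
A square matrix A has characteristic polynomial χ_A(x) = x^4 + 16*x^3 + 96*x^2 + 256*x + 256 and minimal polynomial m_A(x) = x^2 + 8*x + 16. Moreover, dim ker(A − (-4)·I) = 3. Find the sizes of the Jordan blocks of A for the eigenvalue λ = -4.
Block sizes for λ = -4: [2, 1, 1]

Step 1 — from the characteristic polynomial, algebraic multiplicity of λ = -4 is 4. From dim ker(A − (-4)·I) = 3, there are exactly 3 Jordan blocks for λ = -4.
Step 2 — from the minimal polynomial, the factor (x + 4)^2 tells us the largest block for λ = -4 has size 2.
Step 3 — with total size 4, 3 blocks, and largest block 2, the block sizes (in nonincreasing order) are [2, 1, 1].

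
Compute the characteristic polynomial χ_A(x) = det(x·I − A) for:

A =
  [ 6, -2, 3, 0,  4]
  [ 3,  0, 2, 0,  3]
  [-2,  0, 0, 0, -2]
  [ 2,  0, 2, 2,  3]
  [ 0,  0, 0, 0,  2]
x^5 - 10*x^4 + 40*x^3 - 80*x^2 + 80*x - 32

Expanding det(x·I − A) (e.g. by cofactor expansion or by noting that A is similar to its Jordan form J, which has the same characteristic polynomial as A) gives
  χ_A(x) = x^5 - 10*x^4 + 40*x^3 - 80*x^2 + 80*x - 32
which factors as (x - 2)^5. The eigenvalues (with algebraic multiplicities) are λ = 2 with multiplicity 5.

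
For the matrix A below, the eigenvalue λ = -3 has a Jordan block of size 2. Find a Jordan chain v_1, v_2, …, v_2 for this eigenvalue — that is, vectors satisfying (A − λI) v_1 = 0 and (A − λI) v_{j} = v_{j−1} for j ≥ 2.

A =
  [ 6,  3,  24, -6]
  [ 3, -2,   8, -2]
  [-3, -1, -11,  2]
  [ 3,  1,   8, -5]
A Jordan chain for λ = -3 of length 2:
v_1 = (9, 3, -3, 3)ᵀ
v_2 = (1, 0, 0, 0)ᵀ

Let N = A − (-3)·I. We want v_2 with N^2 v_2 = 0 but N^1 v_2 ≠ 0; then v_{j-1} := N · v_j for j = 2, …, 2.

Pick v_2 = (1, 0, 0, 0)ᵀ.
Then v_1 = N · v_2 = (9, 3, -3, 3)ᵀ.

Sanity check: (A − (-3)·I) v_1 = (0, 0, 0, 0)ᵀ = 0. ✓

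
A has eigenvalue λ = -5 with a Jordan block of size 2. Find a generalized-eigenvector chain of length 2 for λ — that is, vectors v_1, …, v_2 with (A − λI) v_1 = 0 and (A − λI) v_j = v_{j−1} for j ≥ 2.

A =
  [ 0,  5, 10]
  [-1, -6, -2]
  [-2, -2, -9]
A Jordan chain for λ = -5 of length 2:
v_1 = (5, -1, -2)ᵀ
v_2 = (1, 0, 0)ᵀ

Let N = A − (-5)·I. We want v_2 with N^2 v_2 = 0 but N^1 v_2 ≠ 0; then v_{j-1} := N · v_j for j = 2, …, 2.

Pick v_2 = (1, 0, 0)ᵀ.
Then v_1 = N · v_2 = (5, -1, -2)ᵀ.

Sanity check: (A − (-5)·I) v_1 = (0, 0, 0)ᵀ = 0. ✓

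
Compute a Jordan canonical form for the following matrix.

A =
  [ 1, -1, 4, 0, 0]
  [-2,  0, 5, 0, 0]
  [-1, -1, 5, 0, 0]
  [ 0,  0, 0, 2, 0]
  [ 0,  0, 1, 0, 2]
J_3(2) ⊕ J_1(2) ⊕ J_1(2)

The characteristic polynomial is
  det(x·I − A) = x^5 - 10*x^4 + 40*x^3 - 80*x^2 + 80*x - 32 = (x - 2)^5

Eigenvalues and multiplicities (the geometric multiplicity of λ is n − rank(A − λI), which equals the number of Jordan blocks for λ):
  λ = 2: algebraic multiplicity = 5, geometric multiplicity = 3

Determining the block sizes for each eigenvalue:
  λ = 2: with am = 5 and gm = 3, the partition is not yet determined (e.g. several partitions of 5 into 3 parts exist). Let N = A − (2)·I. Computing rank(N^1) = 2, rank(N^2) = 1, rank(N^3) = 0; the number of blocks of size ≥ j is rank(N^{j−1}) − rank(N^j), giving [3, 1, 1]. So we have 1 block(s) of size 3, 2 block(s) of size 1 → block sizes [3, 1, 1]

Assembling the blocks gives a Jordan form
J =
  [2, 1, 0, 0, 0]
  [0, 2, 1, 0, 0]
  [0, 0, 2, 0, 0]
  [0, 0, 0, 2, 0]
  [0, 0, 0, 0, 2]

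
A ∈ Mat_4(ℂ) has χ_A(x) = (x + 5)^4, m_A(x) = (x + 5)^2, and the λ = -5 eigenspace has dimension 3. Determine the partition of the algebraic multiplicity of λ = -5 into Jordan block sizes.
Block sizes for λ = -5: [2, 1, 1]

Step 1 — from the characteristic polynomial, algebraic multiplicity of λ = -5 is 4. From dim ker(A − (-5)·I) = 3, there are exactly 3 Jordan blocks for λ = -5.
Step 2 — from the minimal polynomial, the factor (x + 5)^2 tells us the largest block for λ = -5 has size 2.
Step 3 — with total size 4, 3 blocks, and largest block 2, the block sizes (in nonincreasing order) are [2, 1, 1].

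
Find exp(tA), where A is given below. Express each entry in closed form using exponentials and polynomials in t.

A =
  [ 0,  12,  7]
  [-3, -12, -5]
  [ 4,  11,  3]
e^{tA} =
  [t^2*exp(-3*t)/2 + 3*t*exp(-3*t) + exp(-3*t), 5*t^2*exp(-3*t)/2 + 12*t*exp(-3*t), 3*t^2*exp(-3*t)/2 + 7*t*exp(-3*t)]
  [-t^2*exp(-3*t) - 3*t*exp(-3*t), -5*t^2*exp(-3*t) - 9*t*exp(-3*t) + exp(-3*t), -3*t^2*exp(-3*t) - 5*t*exp(-3*t)]
  [3*t^2*exp(-3*t)/2 + 4*t*exp(-3*t), 15*t^2*exp(-3*t)/2 + 11*t*exp(-3*t), 9*t^2*exp(-3*t)/2 + 6*t*exp(-3*t) + exp(-3*t)]

Strategy: write A = P · J · P⁻¹ where J is a Jordan canonical form, so e^{tA} = P · e^{tJ} · P⁻¹, and e^{tJ} can be computed block-by-block.

A has Jordan form
J =
  [-3,  1,  0]
  [ 0, -3,  1]
  [ 0,  0, -3]
(up to reordering of blocks).

Per-block formulas:
  For a 3×3 Jordan block J_3(-3): exp(t · J_3(-3)) = e^(-3t)·(I + t·N + (t^2/2)·N^2), where N is the 3×3 nilpotent shift.

After assembling e^{tJ} and conjugating by P, we get:

e^{tA} =
  [t^2*exp(-3*t)/2 + 3*t*exp(-3*t) + exp(-3*t), 5*t^2*exp(-3*t)/2 + 12*t*exp(-3*t), 3*t^2*exp(-3*t)/2 + 7*t*exp(-3*t)]
  [-t^2*exp(-3*t) - 3*t*exp(-3*t), -5*t^2*exp(-3*t) - 9*t*exp(-3*t) + exp(-3*t), -3*t^2*exp(-3*t) - 5*t*exp(-3*t)]
  [3*t^2*exp(-3*t)/2 + 4*t*exp(-3*t), 15*t^2*exp(-3*t)/2 + 11*t*exp(-3*t), 9*t^2*exp(-3*t)/2 + 6*t*exp(-3*t) + exp(-3*t)]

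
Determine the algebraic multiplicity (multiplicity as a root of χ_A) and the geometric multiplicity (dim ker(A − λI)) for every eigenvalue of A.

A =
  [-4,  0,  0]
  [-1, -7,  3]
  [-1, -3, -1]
λ = -4: alg = 3, geom = 2

Step 1 — factor the characteristic polynomial to read off the algebraic multiplicities:
  χ_A(x) = (x + 4)^3

Step 2 — compute geometric multiplicities via the rank-nullity identity g(λ) = n − rank(A − λI):
  rank(A − (-4)·I) = 1, so dim ker(A − (-4)·I) = n − 1 = 2

Summary:
  λ = -4: algebraic multiplicity = 3, geometric multiplicity = 2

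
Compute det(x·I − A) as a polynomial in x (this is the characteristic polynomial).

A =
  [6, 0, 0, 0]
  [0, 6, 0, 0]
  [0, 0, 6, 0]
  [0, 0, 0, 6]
x^4 - 24*x^3 + 216*x^2 - 864*x + 1296

Expanding det(x·I − A) (e.g. by cofactor expansion or by noting that A is similar to its Jordan form J, which has the same characteristic polynomial as A) gives
  χ_A(x) = x^4 - 24*x^3 + 216*x^2 - 864*x + 1296
which factors as (x - 6)^4. The eigenvalues (with algebraic multiplicities) are λ = 6 with multiplicity 4.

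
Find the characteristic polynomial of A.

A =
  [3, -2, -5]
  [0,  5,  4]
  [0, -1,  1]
x^3 - 9*x^2 + 27*x - 27

Expanding det(x·I − A) (e.g. by cofactor expansion or by noting that A is similar to its Jordan form J, which has the same characteristic polynomial as A) gives
  χ_A(x) = x^3 - 9*x^2 + 27*x - 27
which factors as (x - 3)^3. The eigenvalues (with algebraic multiplicities) are λ = 3 with multiplicity 3.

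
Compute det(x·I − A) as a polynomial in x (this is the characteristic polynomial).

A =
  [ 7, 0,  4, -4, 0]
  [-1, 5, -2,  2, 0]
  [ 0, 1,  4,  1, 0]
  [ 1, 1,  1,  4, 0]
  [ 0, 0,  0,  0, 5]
x^5 - 25*x^4 + 250*x^3 - 1250*x^2 + 3125*x - 3125

Expanding det(x·I − A) (e.g. by cofactor expansion or by noting that A is similar to its Jordan form J, which has the same characteristic polynomial as A) gives
  χ_A(x) = x^5 - 25*x^4 + 250*x^3 - 1250*x^2 + 3125*x - 3125
which factors as (x - 5)^5. The eigenvalues (with algebraic multiplicities) are λ = 5 with multiplicity 5.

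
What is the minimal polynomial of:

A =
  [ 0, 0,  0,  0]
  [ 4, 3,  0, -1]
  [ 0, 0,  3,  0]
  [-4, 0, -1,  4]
x^4 - 10*x^3 + 33*x^2 - 36*x

The characteristic polynomial is χ_A(x) = x*(x - 4)*(x - 3)^2, so the eigenvalues are known. The minimal polynomial is
  m_A(x) = Π_λ (x − λ)^{k_λ}
where k_λ is the size of the *largest* Jordan block for λ (equivalently, the smallest k with (A − λI)^k v = 0 for every generalised eigenvector v of λ).

  λ = 0: largest Jordan block has size 1, contributing (x − 0)
  λ = 3: largest Jordan block has size 2, contributing (x − 3)^2
  λ = 4: largest Jordan block has size 1, contributing (x − 4)

So m_A(x) = x*(x - 4)*(x - 3)^2 = x^4 - 10*x^3 + 33*x^2 - 36*x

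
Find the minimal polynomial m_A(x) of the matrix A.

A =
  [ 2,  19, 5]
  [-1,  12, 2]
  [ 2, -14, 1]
x^3 - 15*x^2 + 75*x - 125

The characteristic polynomial is χ_A(x) = (x - 5)^3, so the eigenvalues are known. The minimal polynomial is
  m_A(x) = Π_λ (x − λ)^{k_λ}
where k_λ is the size of the *largest* Jordan block for λ (equivalently, the smallest k with (A − λI)^k v = 0 for every generalised eigenvector v of λ).

  λ = 5: largest Jordan block has size 3, contributing (x − 5)^3

So m_A(x) = (x - 5)^3 = x^3 - 15*x^2 + 75*x - 125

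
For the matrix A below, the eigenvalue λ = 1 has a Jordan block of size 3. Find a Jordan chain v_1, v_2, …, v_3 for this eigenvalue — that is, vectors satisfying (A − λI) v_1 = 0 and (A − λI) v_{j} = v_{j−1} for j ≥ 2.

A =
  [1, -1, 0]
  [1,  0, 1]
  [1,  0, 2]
A Jordan chain for λ = 1 of length 3:
v_1 = (-1, 0, 1)ᵀ
v_2 = (0, 1, 1)ᵀ
v_3 = (1, 0, 0)ᵀ

Let N = A − (1)·I. We want v_3 with N^3 v_3 = 0 but N^2 v_3 ≠ 0; then v_{j-1} := N · v_j for j = 3, …, 2.

Pick v_3 = (1, 0, 0)ᵀ.
Then v_2 = N · v_3 = (0, 1, 1)ᵀ.
Then v_1 = N · v_2 = (-1, 0, 1)ᵀ.

Sanity check: (A − (1)·I) v_1 = (0, 0, 0)ᵀ = 0. ✓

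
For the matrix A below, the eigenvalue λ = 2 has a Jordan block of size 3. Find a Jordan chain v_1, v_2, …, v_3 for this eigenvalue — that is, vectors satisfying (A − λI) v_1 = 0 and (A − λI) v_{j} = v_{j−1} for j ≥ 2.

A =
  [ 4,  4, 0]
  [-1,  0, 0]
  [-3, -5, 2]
A Jordan chain for λ = 2 of length 3:
v_1 = (0, 0, -1)ᵀ
v_2 = (2, -1, -3)ᵀ
v_3 = (1, 0, 0)ᵀ

Let N = A − (2)·I. We want v_3 with N^3 v_3 = 0 but N^2 v_3 ≠ 0; then v_{j-1} := N · v_j for j = 3, …, 2.

Pick v_3 = (1, 0, 0)ᵀ.
Then v_2 = N · v_3 = (2, -1, -3)ᵀ.
Then v_1 = N · v_2 = (0, 0, -1)ᵀ.

Sanity check: (A − (2)·I) v_1 = (0, 0, 0)ᵀ = 0. ✓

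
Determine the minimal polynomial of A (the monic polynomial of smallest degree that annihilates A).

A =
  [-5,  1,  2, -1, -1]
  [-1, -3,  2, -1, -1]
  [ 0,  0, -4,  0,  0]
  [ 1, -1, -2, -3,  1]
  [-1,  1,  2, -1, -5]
x^2 + 8*x + 16

The characteristic polynomial is χ_A(x) = (x + 4)^5, so the eigenvalues are known. The minimal polynomial is
  m_A(x) = Π_λ (x − λ)^{k_λ}
where k_λ is the size of the *largest* Jordan block for λ (equivalently, the smallest k with (A − λI)^k v = 0 for every generalised eigenvector v of λ).

  λ = -4: largest Jordan block has size 2, contributing (x + 4)^2

So m_A(x) = (x + 4)^2 = x^2 + 8*x + 16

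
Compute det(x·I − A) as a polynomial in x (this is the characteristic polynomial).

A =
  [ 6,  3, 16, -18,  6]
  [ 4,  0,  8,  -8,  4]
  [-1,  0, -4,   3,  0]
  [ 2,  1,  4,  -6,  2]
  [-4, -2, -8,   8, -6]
x^5 + 10*x^4 + 40*x^3 + 80*x^2 + 80*x + 32

Expanding det(x·I − A) (e.g. by cofactor expansion or by noting that A is similar to its Jordan form J, which has the same characteristic polynomial as A) gives
  χ_A(x) = x^5 + 10*x^4 + 40*x^3 + 80*x^2 + 80*x + 32
which factors as (x + 2)^5. The eigenvalues (with algebraic multiplicities) are λ = -2 with multiplicity 5.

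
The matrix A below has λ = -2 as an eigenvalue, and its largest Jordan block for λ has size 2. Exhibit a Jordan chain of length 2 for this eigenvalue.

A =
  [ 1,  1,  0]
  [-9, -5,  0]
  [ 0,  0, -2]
A Jordan chain for λ = -2 of length 2:
v_1 = (3, -9, 0)ᵀ
v_2 = (1, 0, 0)ᵀ

Let N = A − (-2)·I. We want v_2 with N^2 v_2 = 0 but N^1 v_2 ≠ 0; then v_{j-1} := N · v_j for j = 2, …, 2.

Pick v_2 = (1, 0, 0)ᵀ.
Then v_1 = N · v_2 = (3, -9, 0)ᵀ.

Sanity check: (A − (-2)·I) v_1 = (0, 0, 0)ᵀ = 0. ✓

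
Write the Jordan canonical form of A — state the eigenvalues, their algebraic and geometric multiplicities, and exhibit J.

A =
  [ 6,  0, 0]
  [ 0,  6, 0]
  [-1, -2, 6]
J_2(6) ⊕ J_1(6)

The characteristic polynomial is
  det(x·I − A) = x^3 - 18*x^2 + 108*x - 216 = (x - 6)^3

Eigenvalues and multiplicities (the geometric multiplicity of λ is n − rank(A − λI), which equals the number of Jordan blocks for λ):
  λ = 6: algebraic multiplicity = 3, geometric multiplicity = 2

Determining the block sizes for each eigenvalue:
  λ = 6: 2 blocks summing to 3 forces exactly one block of size 2 and the rest size 1 → block sizes [2, 1]

Assembling the blocks gives a Jordan form
J =
  [6, 1, 0]
  [0, 6, 0]
  [0, 0, 6]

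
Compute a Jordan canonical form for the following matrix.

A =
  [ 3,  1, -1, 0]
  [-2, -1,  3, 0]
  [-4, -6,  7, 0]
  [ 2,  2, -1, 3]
J_3(3) ⊕ J_1(3)

The characteristic polynomial is
  det(x·I − A) = x^4 - 12*x^3 + 54*x^2 - 108*x + 81 = (x - 3)^4

Eigenvalues and multiplicities (the geometric multiplicity of λ is n − rank(A − λI), which equals the number of Jordan blocks for λ):
  λ = 3: algebraic multiplicity = 4, geometric multiplicity = 2

Determining the block sizes for each eigenvalue:
  λ = 3: with am = 4 and gm = 2, the partition is not yet determined (e.g. several partitions of 4 into 2 parts exist). Let N = A − (3)·I. Computing rank(N^1) = 2, rank(N^2) = 1, rank(N^3) = 0; the number of blocks of size ≥ j is rank(N^{j−1}) − rank(N^j), giving [2, 1, 1]. So we have 1 block(s) of size 3, 1 block(s) of size 1 → block sizes [3, 1]

Assembling the blocks gives a Jordan form
J =
  [3, 1, 0, 0]
  [0, 3, 1, 0]
  [0, 0, 3, 0]
  [0, 0, 0, 3]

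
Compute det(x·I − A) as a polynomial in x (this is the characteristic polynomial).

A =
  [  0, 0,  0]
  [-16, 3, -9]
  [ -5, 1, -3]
x^3

Expanding det(x·I − A) (e.g. by cofactor expansion or by noting that A is similar to its Jordan form J, which has the same characteristic polynomial as A) gives
  χ_A(x) = x^3
which factors as x^3. The eigenvalues (with algebraic multiplicities) are λ = 0 with multiplicity 3.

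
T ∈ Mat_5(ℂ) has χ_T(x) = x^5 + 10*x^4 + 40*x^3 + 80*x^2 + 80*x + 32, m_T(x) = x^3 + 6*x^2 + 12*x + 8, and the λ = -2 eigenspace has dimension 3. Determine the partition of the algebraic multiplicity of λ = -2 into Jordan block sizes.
Block sizes for λ = -2: [3, 1, 1]

Step 1 — from the characteristic polynomial, algebraic multiplicity of λ = -2 is 5. From dim ker(T − (-2)·I) = 3, there are exactly 3 Jordan blocks for λ = -2.
Step 2 — from the minimal polynomial, the factor (x + 2)^3 tells us the largest block for λ = -2 has size 3.
Step 3 — with total size 5, 3 blocks, and largest block 3, the block sizes (in nonincreasing order) are [3, 1, 1].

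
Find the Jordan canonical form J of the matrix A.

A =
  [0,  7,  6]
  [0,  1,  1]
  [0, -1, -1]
J_3(0)

The characteristic polynomial is
  det(x·I − A) = x^3

Eigenvalues and multiplicities (the geometric multiplicity of λ is n − rank(A − λI), which equals the number of Jordan blocks for λ):
  λ = 0: algebraic multiplicity = 3, geometric multiplicity = 1

Determining the block sizes for each eigenvalue:
  λ = 0: one block (gm = 1), so the single block has size am = 3 → block sizes [3]

Assembling the blocks gives a Jordan form
J =
  [0, 1, 0]
  [0, 0, 1]
  [0, 0, 0]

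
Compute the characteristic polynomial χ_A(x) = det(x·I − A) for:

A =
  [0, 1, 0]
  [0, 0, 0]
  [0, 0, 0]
x^3

Expanding det(x·I − A) (e.g. by cofactor expansion or by noting that A is similar to its Jordan form J, which has the same characteristic polynomial as A) gives
  χ_A(x) = x^3
which factors as x^3. The eigenvalues (with algebraic multiplicities) are λ = 0 with multiplicity 3.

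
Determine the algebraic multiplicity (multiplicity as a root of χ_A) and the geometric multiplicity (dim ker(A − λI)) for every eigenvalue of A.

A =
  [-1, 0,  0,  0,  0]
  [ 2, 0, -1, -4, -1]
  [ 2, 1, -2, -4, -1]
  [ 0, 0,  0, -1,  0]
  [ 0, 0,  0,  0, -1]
λ = -1: alg = 5, geom = 4

Step 1 — factor the characteristic polynomial to read off the algebraic multiplicities:
  χ_A(x) = (x + 1)^5

Step 2 — compute geometric multiplicities via the rank-nullity identity g(λ) = n − rank(A − λI):
  rank(A − (-1)·I) = 1, so dim ker(A − (-1)·I) = n − 1 = 4

Summary:
  λ = -1: algebraic multiplicity = 5, geometric multiplicity = 4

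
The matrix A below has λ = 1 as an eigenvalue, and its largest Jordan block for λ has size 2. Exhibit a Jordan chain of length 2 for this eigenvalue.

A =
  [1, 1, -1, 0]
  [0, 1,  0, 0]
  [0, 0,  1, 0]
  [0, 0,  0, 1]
A Jordan chain for λ = 1 of length 2:
v_1 = (1, 0, 0, 0)ᵀ
v_2 = (0, 1, 0, 0)ᵀ

Let N = A − (1)·I. We want v_2 with N^2 v_2 = 0 but N^1 v_2 ≠ 0; then v_{j-1} := N · v_j for j = 2, …, 2.

Pick v_2 = (0, 1, 0, 0)ᵀ.
Then v_1 = N · v_2 = (1, 0, 0, 0)ᵀ.

Sanity check: (A − (1)·I) v_1 = (0, 0, 0, 0)ᵀ = 0. ✓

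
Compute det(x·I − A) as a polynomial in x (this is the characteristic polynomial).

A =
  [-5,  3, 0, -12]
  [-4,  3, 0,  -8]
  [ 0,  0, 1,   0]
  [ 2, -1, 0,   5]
x^4 - 4*x^3 + 6*x^2 - 4*x + 1

Expanding det(x·I − A) (e.g. by cofactor expansion or by noting that A is similar to its Jordan form J, which has the same characteristic polynomial as A) gives
  χ_A(x) = x^4 - 4*x^3 + 6*x^2 - 4*x + 1
which factors as (x - 1)^4. The eigenvalues (with algebraic multiplicities) are λ = 1 with multiplicity 4.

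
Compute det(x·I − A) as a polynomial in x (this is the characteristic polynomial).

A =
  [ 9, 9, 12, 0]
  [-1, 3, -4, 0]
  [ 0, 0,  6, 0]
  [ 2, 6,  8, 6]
x^4 - 24*x^3 + 216*x^2 - 864*x + 1296

Expanding det(x·I − A) (e.g. by cofactor expansion or by noting that A is similar to its Jordan form J, which has the same characteristic polynomial as A) gives
  χ_A(x) = x^4 - 24*x^3 + 216*x^2 - 864*x + 1296
which factors as (x - 6)^4. The eigenvalues (with algebraic multiplicities) are λ = 6 with multiplicity 4.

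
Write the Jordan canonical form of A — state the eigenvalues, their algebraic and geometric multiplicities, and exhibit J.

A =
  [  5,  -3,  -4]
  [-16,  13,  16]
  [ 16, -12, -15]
J_2(1) ⊕ J_1(1)

The characteristic polynomial is
  det(x·I − A) = x^3 - 3*x^2 + 3*x - 1 = (x - 1)^3

Eigenvalues and multiplicities (the geometric multiplicity of λ is n − rank(A − λI), which equals the number of Jordan blocks for λ):
  λ = 1: algebraic multiplicity = 3, geometric multiplicity = 2

Determining the block sizes for each eigenvalue:
  λ = 1: 2 blocks summing to 3 forces exactly one block of size 2 and the rest size 1 → block sizes [2, 1]

Assembling the blocks gives a Jordan form
J =
  [1, 1, 0]
  [0, 1, 0]
  [0, 0, 1]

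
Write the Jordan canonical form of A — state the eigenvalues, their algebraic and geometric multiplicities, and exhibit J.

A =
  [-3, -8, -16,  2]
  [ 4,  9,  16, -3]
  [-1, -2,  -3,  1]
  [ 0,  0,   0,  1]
J_2(1) ⊕ J_2(1)

The characteristic polynomial is
  det(x·I − A) = x^4 - 4*x^3 + 6*x^2 - 4*x + 1 = (x - 1)^4

Eigenvalues and multiplicities (the geometric multiplicity of λ is n − rank(A − λI), which equals the number of Jordan blocks for λ):
  λ = 1: algebraic multiplicity = 4, geometric multiplicity = 2

Determining the block sizes for each eigenvalue:
  λ = 1: with am = 4 and gm = 2, the partition is not yet determined (e.g. several partitions of 4 into 2 parts exist). Let N = A − (1)·I. Computing rank(N^1) = 2, rank(N^2) = 0; the number of blocks of size ≥ j is rank(N^{j−1}) − rank(N^j), giving [2, 2]. So we have 2 block(s) of size 2 → block sizes [2, 2]

Assembling the blocks gives a Jordan form
J =
  [1, 1, 0, 0]
  [0, 1, 0, 0]
  [0, 0, 1, 1]
  [0, 0, 0, 1]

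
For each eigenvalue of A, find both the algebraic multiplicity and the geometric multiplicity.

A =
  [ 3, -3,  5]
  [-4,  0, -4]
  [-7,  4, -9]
λ = -2: alg = 3, geom = 1

Step 1 — factor the characteristic polynomial to read off the algebraic multiplicities:
  χ_A(x) = (x + 2)^3

Step 2 — compute geometric multiplicities via the rank-nullity identity g(λ) = n − rank(A − λI):
  rank(A − (-2)·I) = 2, so dim ker(A − (-2)·I) = n − 2 = 1

Summary:
  λ = -2: algebraic multiplicity = 3, geometric multiplicity = 1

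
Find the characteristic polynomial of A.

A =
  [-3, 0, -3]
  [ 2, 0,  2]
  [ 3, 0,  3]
x^3

Expanding det(x·I − A) (e.g. by cofactor expansion or by noting that A is similar to its Jordan form J, which has the same characteristic polynomial as A) gives
  χ_A(x) = x^3
which factors as x^3. The eigenvalues (with algebraic multiplicities) are λ = 0 with multiplicity 3.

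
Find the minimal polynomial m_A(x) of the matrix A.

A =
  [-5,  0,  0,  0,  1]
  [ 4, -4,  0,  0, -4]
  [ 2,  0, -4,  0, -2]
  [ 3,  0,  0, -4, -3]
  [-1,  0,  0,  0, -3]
x^2 + 8*x + 16

The characteristic polynomial is χ_A(x) = (x + 4)^5, so the eigenvalues are known. The minimal polynomial is
  m_A(x) = Π_λ (x − λ)^{k_λ}
where k_λ is the size of the *largest* Jordan block for λ (equivalently, the smallest k with (A − λI)^k v = 0 for every generalised eigenvector v of λ).

  λ = -4: largest Jordan block has size 2, contributing (x + 4)^2

So m_A(x) = (x + 4)^2 = x^2 + 8*x + 16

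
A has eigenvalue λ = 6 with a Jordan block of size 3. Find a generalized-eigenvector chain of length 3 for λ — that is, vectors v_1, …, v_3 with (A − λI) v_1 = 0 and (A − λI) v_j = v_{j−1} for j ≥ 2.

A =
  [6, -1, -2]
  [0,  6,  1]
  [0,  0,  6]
A Jordan chain for λ = 6 of length 3:
v_1 = (-1, 0, 0)ᵀ
v_2 = (-2, 1, 0)ᵀ
v_3 = (0, 0, 1)ᵀ

Let N = A − (6)·I. We want v_3 with N^3 v_3 = 0 but N^2 v_3 ≠ 0; then v_{j-1} := N · v_j for j = 3, …, 2.

Pick v_3 = (0, 0, 1)ᵀ.
Then v_2 = N · v_3 = (-2, 1, 0)ᵀ.
Then v_1 = N · v_2 = (-1, 0, 0)ᵀ.

Sanity check: (A − (6)·I) v_1 = (0, 0, 0)ᵀ = 0. ✓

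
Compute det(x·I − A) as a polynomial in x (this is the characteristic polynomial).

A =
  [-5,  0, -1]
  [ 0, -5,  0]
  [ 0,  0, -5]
x^3 + 15*x^2 + 75*x + 125

Expanding det(x·I − A) (e.g. by cofactor expansion or by noting that A is similar to its Jordan form J, which has the same characteristic polynomial as A) gives
  χ_A(x) = x^3 + 15*x^2 + 75*x + 125
which factors as (x + 5)^3. The eigenvalues (with algebraic multiplicities) are λ = -5 with multiplicity 3.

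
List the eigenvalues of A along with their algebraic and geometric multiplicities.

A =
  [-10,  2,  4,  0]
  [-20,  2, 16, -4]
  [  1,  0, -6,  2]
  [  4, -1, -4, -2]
λ = -4: alg = 4, geom = 2

Step 1 — factor the characteristic polynomial to read off the algebraic multiplicities:
  χ_A(x) = (x + 4)^4

Step 2 — compute geometric multiplicities via the rank-nullity identity g(λ) = n − rank(A − λI):
  rank(A − (-4)·I) = 2, so dim ker(A − (-4)·I) = n − 2 = 2

Summary:
  λ = -4: algebraic multiplicity = 4, geometric multiplicity = 2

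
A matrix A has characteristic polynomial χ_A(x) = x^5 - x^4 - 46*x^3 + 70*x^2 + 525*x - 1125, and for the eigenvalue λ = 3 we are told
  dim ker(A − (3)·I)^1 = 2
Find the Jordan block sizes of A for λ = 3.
Block sizes for λ = 3: [1, 1]

From the dimensions of kernels of powers, the number of Jordan blocks of size at least j is d_j − d_{j−1} where d_j = dim ker(N^j) (with d_0 = 0). Computing the differences gives [2].
The number of blocks of size exactly k is (#blocks of size ≥ k) − (#blocks of size ≥ k + 1), so the partition is: 2 block(s) of size 1.
In nonincreasing order the block sizes are [1, 1].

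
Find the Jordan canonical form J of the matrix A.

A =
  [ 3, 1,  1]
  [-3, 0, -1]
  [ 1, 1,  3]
J_3(2)

The characteristic polynomial is
  det(x·I − A) = x^3 - 6*x^2 + 12*x - 8 = (x - 2)^3

Eigenvalues and multiplicities (the geometric multiplicity of λ is n − rank(A − λI), which equals the number of Jordan blocks for λ):
  λ = 2: algebraic multiplicity = 3, geometric multiplicity = 1

Determining the block sizes for each eigenvalue:
  λ = 2: one block (gm = 1), so the single block has size am = 3 → block sizes [3]

Assembling the blocks gives a Jordan form
J =
  [2, 1, 0]
  [0, 2, 1]
  [0, 0, 2]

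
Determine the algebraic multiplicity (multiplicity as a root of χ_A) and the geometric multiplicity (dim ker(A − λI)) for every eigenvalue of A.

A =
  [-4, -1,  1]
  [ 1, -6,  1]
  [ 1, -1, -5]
λ = -5: alg = 3, geom = 1

Step 1 — factor the characteristic polynomial to read off the algebraic multiplicities:
  χ_A(x) = (x + 5)^3

Step 2 — compute geometric multiplicities via the rank-nullity identity g(λ) = n − rank(A − λI):
  rank(A − (-5)·I) = 2, so dim ker(A − (-5)·I) = n − 2 = 1

Summary:
  λ = -5: algebraic multiplicity = 3, geometric multiplicity = 1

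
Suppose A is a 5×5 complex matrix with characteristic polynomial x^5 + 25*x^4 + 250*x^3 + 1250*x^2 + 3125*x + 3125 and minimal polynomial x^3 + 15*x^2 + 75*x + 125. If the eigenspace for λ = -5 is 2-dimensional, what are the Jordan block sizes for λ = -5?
Block sizes for λ = -5: [3, 2]

Step 1 — from the characteristic polynomial, algebraic multiplicity of λ = -5 is 5. From dim ker(A − (-5)·I) = 2, there are exactly 2 Jordan blocks for λ = -5.
Step 2 — from the minimal polynomial, the factor (x + 5)^3 tells us the largest block for λ = -5 has size 3.
Step 3 — with total size 5, 2 blocks, and largest block 3, the block sizes (in nonincreasing order) are [3, 2].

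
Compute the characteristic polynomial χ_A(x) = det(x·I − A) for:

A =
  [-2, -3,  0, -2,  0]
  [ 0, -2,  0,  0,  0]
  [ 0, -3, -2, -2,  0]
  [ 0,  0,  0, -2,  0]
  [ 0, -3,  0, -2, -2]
x^5 + 10*x^4 + 40*x^3 + 80*x^2 + 80*x + 32

Expanding det(x·I − A) (e.g. by cofactor expansion or by noting that A is similar to its Jordan form J, which has the same characteristic polynomial as A) gives
  χ_A(x) = x^5 + 10*x^4 + 40*x^3 + 80*x^2 + 80*x + 32
which factors as (x + 2)^5. The eigenvalues (with algebraic multiplicities) are λ = -2 with multiplicity 5.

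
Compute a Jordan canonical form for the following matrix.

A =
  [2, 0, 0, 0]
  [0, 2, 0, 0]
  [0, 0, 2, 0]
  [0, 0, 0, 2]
J_1(2) ⊕ J_1(2) ⊕ J_1(2) ⊕ J_1(2)

The characteristic polynomial is
  det(x·I − A) = x^4 - 8*x^3 + 24*x^2 - 32*x + 16 = (x - 2)^4

Eigenvalues and multiplicities (the geometric multiplicity of λ is n − rank(A − λI), which equals the number of Jordan blocks for λ):
  λ = 2: algebraic multiplicity = 4, geometric multiplicity = 4

Determining the block sizes for each eigenvalue:
  λ = 2: gm = am = 4, so every block has size 1 → block sizes [1, 1, 1, 1]

Assembling the blocks gives a Jordan form
J =
  [2, 0, 0, 0]
  [0, 2, 0, 0]
  [0, 0, 2, 0]
  [0, 0, 0, 2]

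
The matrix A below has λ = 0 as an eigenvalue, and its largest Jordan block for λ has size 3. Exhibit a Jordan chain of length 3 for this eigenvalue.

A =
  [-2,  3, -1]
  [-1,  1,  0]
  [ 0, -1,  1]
A Jordan chain for λ = 0 of length 3:
v_1 = (1, 1, 1)ᵀ
v_2 = (-2, -1, 0)ᵀ
v_3 = (1, 0, 0)ᵀ

Let N = A − (0)·I. We want v_3 with N^3 v_3 = 0 but N^2 v_3 ≠ 0; then v_{j-1} := N · v_j for j = 3, …, 2.

Pick v_3 = (1, 0, 0)ᵀ.
Then v_2 = N · v_3 = (-2, -1, 0)ᵀ.
Then v_1 = N · v_2 = (1, 1, 1)ᵀ.

Sanity check: (A − (0)·I) v_1 = (0, 0, 0)ᵀ = 0. ✓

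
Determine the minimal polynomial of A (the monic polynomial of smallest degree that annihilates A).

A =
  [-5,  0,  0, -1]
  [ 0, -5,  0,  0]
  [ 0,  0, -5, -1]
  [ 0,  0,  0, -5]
x^2 + 10*x + 25

The characteristic polynomial is χ_A(x) = (x + 5)^4, so the eigenvalues are known. The minimal polynomial is
  m_A(x) = Π_λ (x − λ)^{k_λ}
where k_λ is the size of the *largest* Jordan block for λ (equivalently, the smallest k with (A − λI)^k v = 0 for every generalised eigenvector v of λ).

  λ = -5: largest Jordan block has size 2, contributing (x + 5)^2

So m_A(x) = (x + 5)^2 = x^2 + 10*x + 25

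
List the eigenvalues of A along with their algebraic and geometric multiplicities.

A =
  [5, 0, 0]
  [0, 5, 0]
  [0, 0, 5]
λ = 5: alg = 3, geom = 3

Step 1 — factor the characteristic polynomial to read off the algebraic multiplicities:
  χ_A(x) = (x - 5)^3

Step 2 — compute geometric multiplicities via the rank-nullity identity g(λ) = n − rank(A − λI):
  rank(A − (5)·I) = 0, so dim ker(A − (5)·I) = n − 0 = 3

Summary:
  λ = 5: algebraic multiplicity = 3, geometric multiplicity = 3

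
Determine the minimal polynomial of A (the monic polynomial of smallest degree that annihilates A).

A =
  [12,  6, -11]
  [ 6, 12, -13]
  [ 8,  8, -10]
x^3 - 14*x^2 + 60*x - 72

The characteristic polynomial is χ_A(x) = (x - 6)^2*(x - 2), so the eigenvalues are known. The minimal polynomial is
  m_A(x) = Π_λ (x − λ)^{k_λ}
where k_λ is the size of the *largest* Jordan block for λ (equivalently, the smallest k with (A − λI)^k v = 0 for every generalised eigenvector v of λ).

  λ = 2: largest Jordan block has size 1, contributing (x − 2)
  λ = 6: largest Jordan block has size 2, contributing (x − 6)^2

So m_A(x) = (x - 6)^2*(x - 2) = x^3 - 14*x^2 + 60*x - 72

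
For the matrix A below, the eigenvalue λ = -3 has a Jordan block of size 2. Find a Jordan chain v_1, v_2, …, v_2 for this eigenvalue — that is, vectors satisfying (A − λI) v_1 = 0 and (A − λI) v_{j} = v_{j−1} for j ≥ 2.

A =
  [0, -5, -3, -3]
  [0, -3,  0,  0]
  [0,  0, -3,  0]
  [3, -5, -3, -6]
A Jordan chain for λ = -3 of length 2:
v_1 = (3, 0, 0, 3)ᵀ
v_2 = (1, 0, 0, 0)ᵀ

Let N = A − (-3)·I. We want v_2 with N^2 v_2 = 0 but N^1 v_2 ≠ 0; then v_{j-1} := N · v_j for j = 2, …, 2.

Pick v_2 = (1, 0, 0, 0)ᵀ.
Then v_1 = N · v_2 = (3, 0, 0, 3)ᵀ.

Sanity check: (A − (-3)·I) v_1 = (0, 0, 0, 0)ᵀ = 0. ✓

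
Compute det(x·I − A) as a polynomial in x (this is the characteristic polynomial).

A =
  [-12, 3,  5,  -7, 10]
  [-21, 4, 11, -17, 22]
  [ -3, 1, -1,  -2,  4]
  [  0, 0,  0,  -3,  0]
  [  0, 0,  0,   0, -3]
x^5 + 15*x^4 + 90*x^3 + 270*x^2 + 405*x + 243

Expanding det(x·I − A) (e.g. by cofactor expansion or by noting that A is similar to its Jordan form J, which has the same characteristic polynomial as A) gives
  χ_A(x) = x^5 + 15*x^4 + 90*x^3 + 270*x^2 + 405*x + 243
which factors as (x + 3)^5. The eigenvalues (with algebraic multiplicities) are λ = -3 with multiplicity 5.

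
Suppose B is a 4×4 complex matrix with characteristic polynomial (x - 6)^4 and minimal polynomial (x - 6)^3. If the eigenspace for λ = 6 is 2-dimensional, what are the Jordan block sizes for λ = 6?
Block sizes for λ = 6: [3, 1]

Step 1 — from the characteristic polynomial, algebraic multiplicity of λ = 6 is 4. From dim ker(B − (6)·I) = 2, there are exactly 2 Jordan blocks for λ = 6.
Step 2 — from the minimal polynomial, the factor (x − 6)^3 tells us the largest block for λ = 6 has size 3.
Step 3 — with total size 4, 2 blocks, and largest block 3, the block sizes (in nonincreasing order) are [3, 1].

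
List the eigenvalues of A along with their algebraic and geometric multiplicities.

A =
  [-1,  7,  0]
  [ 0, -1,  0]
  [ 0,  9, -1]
λ = -1: alg = 3, geom = 2

Step 1 — factor the characteristic polynomial to read off the algebraic multiplicities:
  χ_A(x) = (x + 1)^3

Step 2 — compute geometric multiplicities via the rank-nullity identity g(λ) = n − rank(A − λI):
  rank(A − (-1)·I) = 1, so dim ker(A − (-1)·I) = n − 1 = 2

Summary:
  λ = -1: algebraic multiplicity = 3, geometric multiplicity = 2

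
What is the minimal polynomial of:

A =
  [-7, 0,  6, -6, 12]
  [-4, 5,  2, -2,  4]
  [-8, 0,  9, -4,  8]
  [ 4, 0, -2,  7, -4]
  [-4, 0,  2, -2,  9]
x^2 - 8*x + 15

The characteristic polynomial is χ_A(x) = (x - 5)^4*(x - 3), so the eigenvalues are known. The minimal polynomial is
  m_A(x) = Π_λ (x − λ)^{k_λ}
where k_λ is the size of the *largest* Jordan block for λ (equivalently, the smallest k with (A − λI)^k v = 0 for every generalised eigenvector v of λ).

  λ = 3: largest Jordan block has size 1, contributing (x − 3)
  λ = 5: largest Jordan block has size 1, contributing (x − 5)

So m_A(x) = (x - 5)*(x - 3) = x^2 - 8*x + 15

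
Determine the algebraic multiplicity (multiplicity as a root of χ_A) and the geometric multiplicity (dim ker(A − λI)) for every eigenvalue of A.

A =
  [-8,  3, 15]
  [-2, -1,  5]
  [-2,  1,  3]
λ = -2: alg = 3, geom = 2

Step 1 — factor the characteristic polynomial to read off the algebraic multiplicities:
  χ_A(x) = (x + 2)^3

Step 2 — compute geometric multiplicities via the rank-nullity identity g(λ) = n − rank(A − λI):
  rank(A − (-2)·I) = 1, so dim ker(A − (-2)·I) = n − 1 = 2

Summary:
  λ = -2: algebraic multiplicity = 3, geometric multiplicity = 2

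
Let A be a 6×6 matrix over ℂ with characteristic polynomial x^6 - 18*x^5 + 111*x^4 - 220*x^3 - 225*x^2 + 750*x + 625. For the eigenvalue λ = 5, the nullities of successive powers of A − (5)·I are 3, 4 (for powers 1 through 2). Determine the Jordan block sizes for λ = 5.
Block sizes for λ = 5: [2, 1, 1]

From the dimensions of kernels of powers, the number of Jordan blocks of size at least j is d_j − d_{j−1} where d_j = dim ker(N^j) (with d_0 = 0). Computing the differences gives [3, 1].
The number of blocks of size exactly k is (#blocks of size ≥ k) − (#blocks of size ≥ k + 1), so the partition is: 2 block(s) of size 1, 1 block(s) of size 2.
In nonincreasing order the block sizes are [2, 1, 1].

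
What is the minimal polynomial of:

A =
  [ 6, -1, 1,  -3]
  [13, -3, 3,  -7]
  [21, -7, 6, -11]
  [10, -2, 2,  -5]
x^3 - 3*x^2 + 3*x - 1

The characteristic polynomial is χ_A(x) = (x - 1)^4, so the eigenvalues are known. The minimal polynomial is
  m_A(x) = Π_λ (x − λ)^{k_λ}
where k_λ is the size of the *largest* Jordan block for λ (equivalently, the smallest k with (A − λI)^k v = 0 for every generalised eigenvector v of λ).

  λ = 1: largest Jordan block has size 3, contributing (x − 1)^3

So m_A(x) = (x - 1)^3 = x^3 - 3*x^2 + 3*x - 1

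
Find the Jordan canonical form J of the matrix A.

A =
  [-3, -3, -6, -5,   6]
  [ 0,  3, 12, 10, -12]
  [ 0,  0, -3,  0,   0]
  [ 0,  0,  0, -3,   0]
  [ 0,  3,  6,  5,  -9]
J_2(-3) ⊕ J_1(-3) ⊕ J_1(-3) ⊕ J_1(-3)

The characteristic polynomial is
  det(x·I − A) = x^5 + 15*x^4 + 90*x^3 + 270*x^2 + 405*x + 243 = (x + 3)^5

Eigenvalues and multiplicities (the geometric multiplicity of λ is n − rank(A − λI), which equals the number of Jordan blocks for λ):
  λ = -3: algebraic multiplicity = 5, geometric multiplicity = 4

Determining the block sizes for each eigenvalue:
  λ = -3: 4 blocks summing to 5 forces exactly one block of size 2 and the rest size 1 → block sizes [2, 1, 1, 1]

Assembling the blocks gives a Jordan form
J =
  [-3,  1,  0,  0,  0]
  [ 0, -3,  0,  0,  0]
  [ 0,  0, -3,  0,  0]
  [ 0,  0,  0, -3,  0]
  [ 0,  0,  0,  0, -3]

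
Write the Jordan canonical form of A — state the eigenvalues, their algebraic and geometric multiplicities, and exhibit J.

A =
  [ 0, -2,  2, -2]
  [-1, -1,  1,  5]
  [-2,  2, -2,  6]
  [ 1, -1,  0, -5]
J_3(-2) ⊕ J_1(-2)

The characteristic polynomial is
  det(x·I − A) = x^4 + 8*x^3 + 24*x^2 + 32*x + 16 = (x + 2)^4

Eigenvalues and multiplicities (the geometric multiplicity of λ is n − rank(A − λI), which equals the number of Jordan blocks for λ):
  λ = -2: algebraic multiplicity = 4, geometric multiplicity = 2

Determining the block sizes for each eigenvalue:
  λ = -2: with am = 4 and gm = 2, the partition is not yet determined (e.g. several partitions of 4 into 2 parts exist). Let N = A − (-2)·I. Computing rank(N^1) = 2, rank(N^2) = 1, rank(N^3) = 0; the number of blocks of size ≥ j is rank(N^{j−1}) − rank(N^j), giving [2, 1, 1]. So we have 1 block(s) of size 3, 1 block(s) of size 1 → block sizes [3, 1]

Assembling the blocks gives a Jordan form
J =
  [-2,  1,  0,  0]
  [ 0, -2,  1,  0]
  [ 0,  0, -2,  0]
  [ 0,  0,  0, -2]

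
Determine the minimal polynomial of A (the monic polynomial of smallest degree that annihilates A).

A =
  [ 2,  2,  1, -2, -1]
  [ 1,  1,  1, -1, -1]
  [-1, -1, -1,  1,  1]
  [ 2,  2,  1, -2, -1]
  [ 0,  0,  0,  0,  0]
x^3

The characteristic polynomial is χ_A(x) = x^5, so the eigenvalues are known. The minimal polynomial is
  m_A(x) = Π_λ (x − λ)^{k_λ}
where k_λ is the size of the *largest* Jordan block for λ (equivalently, the smallest k with (A − λI)^k v = 0 for every generalised eigenvector v of λ).

  λ = 0: largest Jordan block has size 3, contributing (x − 0)^3

So m_A(x) = x^3 = x^3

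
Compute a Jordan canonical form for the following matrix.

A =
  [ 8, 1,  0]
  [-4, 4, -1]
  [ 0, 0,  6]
J_3(6)

The characteristic polynomial is
  det(x·I − A) = x^3 - 18*x^2 + 108*x - 216 = (x - 6)^3

Eigenvalues and multiplicities (the geometric multiplicity of λ is n − rank(A − λI), which equals the number of Jordan blocks for λ):
  λ = 6: algebraic multiplicity = 3, geometric multiplicity = 1

Determining the block sizes for each eigenvalue:
  λ = 6: one block (gm = 1), so the single block has size am = 3 → block sizes [3]

Assembling the blocks gives a Jordan form
J =
  [6, 1, 0]
  [0, 6, 1]
  [0, 0, 6]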